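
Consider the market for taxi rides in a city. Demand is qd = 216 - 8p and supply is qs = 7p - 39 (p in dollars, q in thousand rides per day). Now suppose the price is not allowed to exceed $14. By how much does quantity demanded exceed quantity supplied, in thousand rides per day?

45

In a free market, 216 - 8p = 7p - 39 gives the equilibrium p* = 17, q* = 80.
Since 14 < 17, the ceiling is binding.
At p = 14: qd = 216 - 8·14 = 104 and qs = 7·14 - 39 = 59.
Shortage = qd - qs = 104 - 59 = 45.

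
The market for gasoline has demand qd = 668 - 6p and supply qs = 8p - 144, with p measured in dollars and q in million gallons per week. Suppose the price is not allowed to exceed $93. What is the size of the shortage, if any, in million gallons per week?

0

In a free market, 668 - 6p = 8p - 144 gives the equilibrium p* = 58, q* = 320.
The ceiling of 93 is above the equilibrium price 58, so it is not binding; the market clears at p* = 58, q* = 320.
Since the control does not bind, there is no shortage.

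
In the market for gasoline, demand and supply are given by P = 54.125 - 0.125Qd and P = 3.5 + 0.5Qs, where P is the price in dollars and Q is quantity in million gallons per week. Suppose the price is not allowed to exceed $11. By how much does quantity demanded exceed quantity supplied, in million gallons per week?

330

Rearranging demand gives Qd = 433 - 8P; rearranging supply gives Qs = 2P - 7. In a free market, 433 - 8P = 2P - 7 gives the equilibrium P* = 44, Q* = 81.
Since 11 < 44, the ceiling is binding.
At P = 11: Qd = 433 - 8·11 = 345 and Qs = 2·11 - 7 = 15.
Shortage = Qd - Qs = 345 - 15 = 330.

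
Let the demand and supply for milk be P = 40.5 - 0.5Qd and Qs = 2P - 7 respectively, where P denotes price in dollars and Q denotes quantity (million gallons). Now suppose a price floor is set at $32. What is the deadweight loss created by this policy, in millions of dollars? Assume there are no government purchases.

200

Rearranging demand gives Qd = 81 - 2P. In a free market, 81 - 2P = 2P - 7 gives the equilibrium P* = 22, Q* = 37.
Since 32 > 22, the floor is binding.
At P = 32: Qd = 81 - 2·32 = 17 and Qs = 2·32 - 7 = 57.
Quantity traded falls to 17. At Q = 17 the demand price is (81 - 17)/2 = 32 and the supply price is (7 + 17)/2 = 12.
Deadweight loss = ½ · (32 - 12) · (37 - 17) = ½ · 20 · 20 = 200.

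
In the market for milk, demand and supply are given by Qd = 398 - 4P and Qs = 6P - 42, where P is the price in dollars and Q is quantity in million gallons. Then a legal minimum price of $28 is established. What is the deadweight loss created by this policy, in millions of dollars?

Setting quantity demanded equal to quantity supplied, 398 - 4P = 6P - 42, gives P* = 44 and Q* = 222.
The floor of 28 is below the equilibrium price 44, so it is not binding; the market clears at P* = 44, Q* = 222.
Since the control does not bind, no trades are prevented and deadweight loss is zero.

0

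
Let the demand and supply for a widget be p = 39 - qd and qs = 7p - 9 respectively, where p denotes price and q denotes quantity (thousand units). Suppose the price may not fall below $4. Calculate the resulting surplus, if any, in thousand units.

0

Rearranging demand gives qd = 39 - p. Equilibrium: 39 - p = 7p - 9, so 48 = 8p and p* = 6, q* = 33.
Since 4 is below p* = 6, the floor does not bind and the free-market outcome prevails.
Since the control does not bind, there is no surplus.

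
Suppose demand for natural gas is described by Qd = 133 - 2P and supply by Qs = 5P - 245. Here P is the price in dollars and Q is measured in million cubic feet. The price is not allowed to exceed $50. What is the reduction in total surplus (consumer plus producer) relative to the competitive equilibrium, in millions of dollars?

140

Equilibrium: 133 - 2P = 5P - 245, so 378 = 7P and P* = 54, Q* = 25.
The ceiling of 50 is below the equilibrium price 54, so it binds.
At P = 50: Qd = 133 - 2·50 = 33 and Qs = 5·50 - 245 = 5.
Quantity traded falls to 5. At Q = 5 the demand price is (133 - 5)/2 = 64 and the supply price is (245 + 5)/5 = 50.
Deadweight loss = ½ · (64 - 50) · (25 - 5) = ½ · 14 · 20 = 140.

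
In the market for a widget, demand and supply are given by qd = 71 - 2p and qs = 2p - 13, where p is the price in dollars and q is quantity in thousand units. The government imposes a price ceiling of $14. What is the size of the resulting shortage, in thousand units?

Equilibrium: 71 - 2p = 2p - 13, so 84 = 4p and p* = 21, q* = 29.
Because the ceiling (14) lies below the market-clearing price, it is binding.
At p = 14: qd = 71 - 2·14 = 43 and qs = 2·14 - 13 = 15.
Shortage = qd - qs = 43 - 15 = 28.

28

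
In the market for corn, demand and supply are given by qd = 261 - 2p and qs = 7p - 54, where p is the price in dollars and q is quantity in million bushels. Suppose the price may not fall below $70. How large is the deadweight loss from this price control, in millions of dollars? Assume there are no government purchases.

1575

In a free market, 261 - 2p = 7p - 54 gives the equilibrium p* = 35, q* = 191.
Since 70 > 35, the floor is binding.
At p = 70: qd = 261 - 2·70 = 121 and qs = 7·70 - 54 = 436.
Quantity traded falls to 121. At q = 121 the demand price is (261 - 121)/2 = 70 and the supply price is (54 + 121)/7 = 25.
Deadweight loss = ½ · (70 - 25) · (191 - 121) = ½ · 45 · 70 = 1575.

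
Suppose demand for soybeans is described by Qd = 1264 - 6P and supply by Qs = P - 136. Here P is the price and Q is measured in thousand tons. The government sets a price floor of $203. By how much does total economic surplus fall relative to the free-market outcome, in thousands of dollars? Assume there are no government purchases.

189

Equilibrium: 1264 - 6P = P - 136, so 1400 = 7P and P* = 200, Q* = 64.
Because the floor (203) lies above the market-clearing price, it is binding.
At P = 203: Qd = 1264 - 6·203 = 46 and Qs = 203 - 136 = 67.
Quantity traded falls to 46. At Q = 46 the demand price is (1264 - 46)/6 = 203 and the supply price is 136 + 46 = 182.
Deadweight loss = ½ · (203 - 182) · (64 - 46) = ½ · 21 · 18 = 189.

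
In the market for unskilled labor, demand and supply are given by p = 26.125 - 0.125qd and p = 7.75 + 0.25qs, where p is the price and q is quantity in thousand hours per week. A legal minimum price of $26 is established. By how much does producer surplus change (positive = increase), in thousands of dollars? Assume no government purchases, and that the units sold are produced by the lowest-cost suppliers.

Rearranging demand gives qd = 209 - 8p; rearranging supply gives qs = 4p - 31. Setting quantity demanded equal to quantity supplied, 209 - 8p = 4p - 31, gives p* = 20 and q* = 49.
Since 26 > 20, the floor is binding.
At p = 26: qd = 209 - 8·26 = 1 and qs = 4·26 - 31 = 73.
Producer surplus without the control is ½ · (20 - 7.75) · 49 = 300.125.
With the floor, 1 units are sold at 26. The supply price at q = 1 is 8, so PS = ½ · [(26 - 7.75) + (26 - 8)] · 1 = 18.125.
Change in producer surplus = 18.125 - 300.125 = -282.

-282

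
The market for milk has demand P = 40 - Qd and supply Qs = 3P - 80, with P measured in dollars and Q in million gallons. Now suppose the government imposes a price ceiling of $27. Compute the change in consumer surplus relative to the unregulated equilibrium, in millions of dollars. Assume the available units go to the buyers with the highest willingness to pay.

-37.5

Rearranging demand gives Qd = 40 - P. Setting quantity demanded equal to quantity supplied, 40 - P = 3P - 80, gives P* = 30 and Q* = 10.
The ceiling of 27 is below the equilibrium price 30, so it binds.
At P = 27: Qd = 40 - 27 = 13 and Qs = 3·27 - 80 = 1.
Consumer surplus without the control is ½ · (40 - 30) · 10 = 50.
With the ceiling, 1 units are sold at 27 (assume they go to the highest-value buyers). The demand price at Q = 1 is 39, so CS = ½ · [(40 - 27) + (39 - 27)] · 1 = 12.5.
Change in consumer surplus = 12.5 - 50 = -37.5.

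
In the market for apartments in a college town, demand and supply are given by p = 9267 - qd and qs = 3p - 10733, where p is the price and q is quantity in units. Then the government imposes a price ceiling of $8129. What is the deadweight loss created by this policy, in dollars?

0

Rearranging demand gives qd = 9267 - p. Setting quantity demanded equal to quantity supplied, 9267 - p = 3p - 10733, gives p* = 5000 and q* = 4267.
The ceiling of 8129 is above the equilibrium price 5000, so it is not binding; the market clears at p* = 5000, q* = 4267.
Since the control does not bind, no trades are prevented and deadweight loss is zero.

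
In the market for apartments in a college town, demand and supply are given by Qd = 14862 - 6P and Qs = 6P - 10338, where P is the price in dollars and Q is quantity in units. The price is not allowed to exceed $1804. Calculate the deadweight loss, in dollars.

525696

Setting quantity demanded equal to quantity supplied, 14862 - 6P = 6P - 10338, gives P* = 2100 and Q* = 2262.
Since 1804 < 2100, the ceiling is binding.
At P = 1804: Qd = 14862 - 6·1804 = 4038 and Qs = 6·1804 - 10338 = 486.
Quantity traded falls to 486. At Q = 486 the demand price is (14862 - 486)/6 = 2396 and the supply price is (10338 + 486)/6 = 1804.
Deadweight loss = ½ · (2396 - 1804) · (2262 - 486) = ½ · 592 · 1776 = 525696.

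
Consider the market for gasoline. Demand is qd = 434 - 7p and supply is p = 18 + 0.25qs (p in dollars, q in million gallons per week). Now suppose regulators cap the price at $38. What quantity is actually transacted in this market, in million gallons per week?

Rearranging supply gives qs = 4p - 72. Equilibrium: 434 - 7p = 4p - 72, so 506 = 11p and p* = 46, q* = 112.
Since 38 < 46, the ceiling is binding.
At p = 38: qd = 434 - 7·38 = 168 and qs = 4·38 - 72 = 80.
The quantity actually transacted is the short side, supply: 80.

80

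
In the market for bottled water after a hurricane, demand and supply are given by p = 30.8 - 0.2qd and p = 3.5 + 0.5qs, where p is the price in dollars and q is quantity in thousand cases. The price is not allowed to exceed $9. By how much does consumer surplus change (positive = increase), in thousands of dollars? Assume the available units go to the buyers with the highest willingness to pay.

Rearranging demand gives qd = 154 - 5p; rearranging supply gives qs = 2p - 7. Setting quantity demanded equal to quantity supplied, 154 - 5p = 2p - 7, gives p* = 23 and q* = 39.
The ceiling of 9 is below the equilibrium price 23, so it binds.
At p = 9: qd = 154 - 5·9 = 109 and qs = 2·9 - 7 = 11.
Consumer surplus without the control is ½ · (30.8 - 23) · 39 = 152.1.
With the ceiling, 11 units are sold at 9 (assume they go to the highest-value buyers). The demand price at q = 11 is 28.6, so CS = ½ · [(30.8 - 9) + (28.6 - 9)] · 11 = 227.7.
Change in consumer surplus = 227.7 - 152.1 = 75.6.

75.6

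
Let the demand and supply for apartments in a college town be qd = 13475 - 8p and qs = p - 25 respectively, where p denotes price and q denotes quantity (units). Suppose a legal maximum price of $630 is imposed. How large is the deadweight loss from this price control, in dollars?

425756.25

Without the control the market clears where 13475 - 8p = p - 25, i.e. p* = 1500 and q* = 1475.
Since 630 < 1500, the ceiling is binding.
At p = 630: qd = 13475 - 8·630 = 8435 and qs = 630 - 25 = 605.
Quantity traded falls to 605. At q = 605 the demand price is (13475 - 605)/8 = 1608.75 and the supply price is 25 + 605 = 630.
Deadweight loss = ½ · (1608.75 - 630) · (1475 - 605) = ½ · 978.75 · 870 = 425756.25.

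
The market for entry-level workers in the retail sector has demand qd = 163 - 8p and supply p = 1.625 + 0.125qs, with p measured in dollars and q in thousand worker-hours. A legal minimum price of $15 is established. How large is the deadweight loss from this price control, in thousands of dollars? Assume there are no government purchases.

128

Rearranging supply gives qs = 8p - 13. In a free market, 163 - 8p = 8p - 13 gives the equilibrium p* = 11, q* = 75.
Since 15 > 11, the floor is binding.
At p = 15: qd = 163 - 8·15 = 43 and qs = 8·15 - 13 = 107.
Quantity traded falls to 43. At q = 43 the demand price is (163 - 43)/8 = 15 and the supply price is (13 + 43)/8 = 7.
Deadweight loss = ½ · (15 - 7) · (75 - 43) = ½ · 8 · 32 = 128.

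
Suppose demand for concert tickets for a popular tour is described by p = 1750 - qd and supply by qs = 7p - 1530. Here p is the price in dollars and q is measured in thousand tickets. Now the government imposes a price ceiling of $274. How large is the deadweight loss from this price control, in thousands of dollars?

517888

Rearranging demand gives qd = 1750 - p. Equilibrium: 1750 - p = 7p - 1530, so 3280 = 8p and p* = 410, q* = 1340.
Because the ceiling (274) lies below the market-clearing price, it is binding.
At p = 274: qd = 1750 - 274 = 1476 and qs = 7·274 - 1530 = 388.
Quantity traded falls to 388. At q = 388 the demand price is 1750 - 388 = 1362 and the supply price is (1530 + 388)/7 = 274.
Deadweight loss = ½ · (1362 - 274) · (1340 - 388) = ½ · 1088 · 952 = 517888.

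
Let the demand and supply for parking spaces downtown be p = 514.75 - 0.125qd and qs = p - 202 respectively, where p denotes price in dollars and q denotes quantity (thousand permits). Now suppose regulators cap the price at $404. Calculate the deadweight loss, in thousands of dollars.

Rearranging demand gives qd = 4118 - 8p. Setting quantity demanded equal to quantity supplied, 4118 - 8p = p - 202, gives p* = 480 and q* = 278.
The ceiling of 404 is below the equilibrium price 480, so it binds.
At p = 404: qd = 4118 - 8·404 = 886 and qs = 404 - 202 = 202.
Quantity traded falls to 202. At q = 202 the demand price is (4118 - 202)/8 = 489.5 and the supply price is 202 + 202 = 404.
Deadweight loss = ½ · (489.5 - 404) · (278 - 202) = ½ · 85.5 · 76 = 3249.

3249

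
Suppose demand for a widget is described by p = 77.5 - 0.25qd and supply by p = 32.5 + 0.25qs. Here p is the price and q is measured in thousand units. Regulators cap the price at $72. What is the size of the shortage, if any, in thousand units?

Rearranging demand gives qd = 310 - 4p; rearranging supply gives qs = 4p - 130. Without the control the market clears where 310 - 4p = 4p - 130, i.e. p* = 55 and q* = 90.
The ceiling of 72 is above the equilibrium price 55, so it is not binding; the market clears at p* = 55, q* = 90.
Since the control does not bind, there is no shortage.

0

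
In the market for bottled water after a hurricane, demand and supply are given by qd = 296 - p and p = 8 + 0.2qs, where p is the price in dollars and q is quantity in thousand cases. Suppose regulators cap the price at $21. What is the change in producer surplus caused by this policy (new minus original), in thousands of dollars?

Rearranging supply gives qs = 5p - 40. In a free market, 296 - p = 5p - 40 gives the equilibrium p* = 56, q* = 240.
The ceiling of 21 is below the equilibrium price 56, so it binds.
At p = 21: qd = 296 - 21 = 275 and qs = 5·21 - 40 = 65.
Producer surplus without the control is ½ · (56 - 8) · 240 = 5760.
With the ceiling, producers sell 65 units at 21, so PS = ½ · (21 - 8) · 65 = 422.5.
Change in producer surplus = 422.5 - 5760 = -5337.5.

-5337.5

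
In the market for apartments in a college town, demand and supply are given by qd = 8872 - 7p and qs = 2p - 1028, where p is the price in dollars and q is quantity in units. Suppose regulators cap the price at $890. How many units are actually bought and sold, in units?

752

In a free market, 8872 - 7p = 2p - 1028 gives the equilibrium p* = 1100, q* = 1172.
The ceiling of 890 is below the equilibrium price 1100, so it binds.
At p = 890: qd = 8872 - 7·890 = 2642 and qs = 2·890 - 1028 = 752.
The quantity actually transacted is the short side, supply: 752.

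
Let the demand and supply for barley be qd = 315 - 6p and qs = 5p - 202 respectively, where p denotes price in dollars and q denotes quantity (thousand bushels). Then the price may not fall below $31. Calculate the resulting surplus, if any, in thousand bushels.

0

Without the control the market clears where 315 - 6p = 5p - 202, i.e. p* = 47 and q* = 33.
Since 31 is below p* = 47, the floor does not bind and the free-market outcome prevails.
Since the control does not bind, there is no surplus.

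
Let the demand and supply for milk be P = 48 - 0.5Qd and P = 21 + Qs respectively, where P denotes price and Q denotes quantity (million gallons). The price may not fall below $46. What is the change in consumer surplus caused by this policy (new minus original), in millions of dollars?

Rearranging demand gives Qd = 96 - 2P; rearranging supply gives Qs = P - 21. Equilibrium: 96 - 2P = P - 21, so 117 = 3P and P* = 39, Q* = 18.
Because the floor (46) lies above the market-clearing price, it is binding.
At P = 46: Qd = 96 - 2·46 = 4 and Qs = 46 - 21 = 25.
Consumer surplus without the control is ½ · (48 - 39) · 18 = 81.
With the floor, consumers buy 4 units at 46, so CS = ½ · (48 - 46) · 4 = 4.
Change in consumer surplus = 4 - 81 = -77.

-77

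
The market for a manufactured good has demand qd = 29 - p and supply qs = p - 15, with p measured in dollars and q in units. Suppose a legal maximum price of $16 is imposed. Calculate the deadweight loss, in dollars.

36

Equilibrium: 29 - p = p - 15, so 44 = 2p and p* = 22, q* = 7.
Because the ceiling (16) lies below the market-clearing price, it is binding.
At p = 16: qd = 29 - 16 = 13 and qs = 16 - 15 = 1.
Quantity traded falls to 1. At q = 1 the demand price is 29 - 1 = 28 and the supply price is 15 + 1 = 16.
Deadweight loss = ½ · (28 - 16) · (7 - 1) = ½ · 12 · 6 = 36.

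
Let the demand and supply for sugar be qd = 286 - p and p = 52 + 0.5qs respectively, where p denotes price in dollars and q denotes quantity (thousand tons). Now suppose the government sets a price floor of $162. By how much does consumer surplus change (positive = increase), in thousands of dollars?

Rearranging supply gives qs = 2p - 104. Equilibrium: 286 - p = 2p - 104, so 390 = 3p and p* = 130, q* = 156.
Since 162 > 130, the floor is binding.
At p = 162: qd = 286 - 162 = 124 and qs = 2·162 - 104 = 220.
Consumer surplus without the control is ½ · (286 - 130) · 156 = 12168.
With the floor, consumers buy 124 units at 162, so CS = ½ · (286 - 162) · 124 = 7688.
Change in consumer surplus = 7688 - 12168 = -4480.

-4480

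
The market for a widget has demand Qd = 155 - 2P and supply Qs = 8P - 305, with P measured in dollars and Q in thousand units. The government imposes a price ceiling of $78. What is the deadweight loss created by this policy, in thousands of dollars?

0

Equilibrium: 155 - 2P = 8P - 305, so 460 = 10P and P* = 46, Q* = 63.
The ceiling of 78 is above the equilibrium price 46, so it is not binding; the market clears at P* = 46, Q* = 63.
Since the control does not bind, no trades are prevented and deadweight loss is zero.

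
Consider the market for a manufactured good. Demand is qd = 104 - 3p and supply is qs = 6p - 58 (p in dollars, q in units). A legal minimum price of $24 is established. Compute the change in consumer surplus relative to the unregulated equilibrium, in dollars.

-246

Equilibrium: 104 - 3p = 6p - 58, so 162 = 9p and p* = 18, q* = 50.
The floor of 24 is above the equilibrium price 18, so it binds.
At p = 24: qd = 104 - 3·24 = 32 and qs = 6·24 - 58 = 86.
Consumer surplus without the control is ½ · (104/3 - 18) · 50 = 1250/3.
With the floor, consumers buy 32 units at 24, so CS = ½ · (104/3 - 24) · 32 = 512/3.
Change in consumer surplus = 512/3 - 1250/3 = -246.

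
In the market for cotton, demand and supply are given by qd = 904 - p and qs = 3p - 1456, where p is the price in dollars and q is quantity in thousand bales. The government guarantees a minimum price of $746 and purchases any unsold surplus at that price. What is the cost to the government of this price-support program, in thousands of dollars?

465504

Setting quantity demanded equal to quantity supplied, 904 - p = 3p - 1456, gives p* = 590 and q* = 314.
Since 746 > 590, the floor is binding.
At p = 746: qd = 904 - 746 = 158 and qs = 3·746 - 1456 = 782.
Surplus = qs - qd = 624.
Government expenditure = surplus × support price = 624 × 746 = 465504.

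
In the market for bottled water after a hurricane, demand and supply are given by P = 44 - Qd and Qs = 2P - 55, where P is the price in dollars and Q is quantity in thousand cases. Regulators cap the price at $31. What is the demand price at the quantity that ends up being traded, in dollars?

Rearranging demand gives Qd = 44 - P. Setting quantity demanded equal to quantity supplied, 44 - P = 2P - 55, gives P* = 33 and Q* = 11.
The ceiling of 31 is below the equilibrium price 33, so it binds.
At P = 31: Qd = 44 - 31 = 13 and Qs = 2·31 - 55 = 7.
Only 7 units reach the market. On the demand curve, the marginal buyer's willingness to pay at Q = 7 is (44 - 7) = 37.

37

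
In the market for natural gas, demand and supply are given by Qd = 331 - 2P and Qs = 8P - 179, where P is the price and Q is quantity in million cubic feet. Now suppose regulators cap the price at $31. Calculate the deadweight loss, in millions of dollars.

Equilibrium: 331 - 2P = 8P - 179, so 510 = 10P and P* = 51, Q* = 229.
The ceiling of 31 is below the equilibrium price 51, so it binds.
At P = 31: Qd = 331 - 2·31 = 269 and Qs = 8·31 - 179 = 69.
Quantity traded falls to 69. At Q = 69 the demand price is (331 - 69)/2 = 131 and the supply price is (179 + 69)/8 = 31.
Deadweight loss = ½ · (131 - 31) · (229 - 69) = ½ · 100 · 160 = 8000.

8000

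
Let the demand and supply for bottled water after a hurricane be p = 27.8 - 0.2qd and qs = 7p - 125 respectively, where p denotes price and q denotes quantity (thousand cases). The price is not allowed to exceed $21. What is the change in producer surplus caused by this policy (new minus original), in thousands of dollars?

-25.5

Rearranging demand gives qd = 139 - 5p. Without the control the market clears where 139 - 5p = 7p - 125, i.e. p* = 22 and q* = 29.
Since 21 < 22, the ceiling is binding.
At p = 21: qd = 139 - 5·21 = 34 and qs = 7·21 - 125 = 22.
Producer surplus without the control is ½ · (22 - 125/7) · 29 = 841/14.
With the ceiling, producers sell 22 units at 21, so PS = ½ · (21 - 125/7) · 22 = 242/7.
Change in producer surplus = 242/7 - 841/14 = -25.5.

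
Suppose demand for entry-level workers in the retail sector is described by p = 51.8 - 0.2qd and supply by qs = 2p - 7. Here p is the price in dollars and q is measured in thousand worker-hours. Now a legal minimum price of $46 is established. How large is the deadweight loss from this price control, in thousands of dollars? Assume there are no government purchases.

560

Rearranging demand gives qd = 259 - 5p. Setting quantity demanded equal to quantity supplied, 259 - 5p = 2p - 7, gives p* = 38 and q* = 69.
Since 46 > 38, the floor is binding.
At p = 46: qd = 259 - 5·46 = 29 and qs = 2·46 - 7 = 85.
Quantity traded falls to 29. At q = 29 the demand price is (259 - 29)/5 = 46 and the supply price is (7 + 29)/2 = 18.
Deadweight loss = ½ · (46 - 18) · (69 - 29) = ½ · 28 · 40 = 560.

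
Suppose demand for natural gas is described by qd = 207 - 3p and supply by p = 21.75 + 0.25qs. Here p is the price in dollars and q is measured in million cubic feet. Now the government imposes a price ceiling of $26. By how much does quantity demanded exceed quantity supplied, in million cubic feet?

112

Rearranging supply gives qs = 4p - 87. Without the control the market clears where 207 - 3p = 4p - 87, i.e. p* = 42 and q* = 81.
The ceiling of 26 is below the equilibrium price 42, so it binds.
At p = 26: qd = 207 - 3·26 = 129 and qs = 4·26 - 87 = 17.
Shortage = qd - qs = 129 - 17 = 112.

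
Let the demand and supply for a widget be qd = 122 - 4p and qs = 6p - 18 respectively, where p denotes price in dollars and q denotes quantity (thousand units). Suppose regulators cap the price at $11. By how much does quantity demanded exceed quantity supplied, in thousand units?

Equilibrium: 122 - 4p = 6p - 18, so 140 = 10p and p* = 14, q* = 66.
Since 11 < 14, the ceiling is binding.
At p = 11: qd = 122 - 4·11 = 78 and qs = 6·11 - 18 = 48.
Shortage = qd - qs = 78 - 48 = 30.

30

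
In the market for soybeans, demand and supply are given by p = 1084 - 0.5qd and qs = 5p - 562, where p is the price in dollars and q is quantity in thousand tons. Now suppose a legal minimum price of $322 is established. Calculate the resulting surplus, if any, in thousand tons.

Rearranging demand gives qd = 2168 - 2p. Equilibrium: 2168 - 2p = 5p - 562, so 2730 = 7p and p* = 390, q* = 1388.
Since 322 is below p* = 390, the floor does not bind and the free-market outcome prevails.
Since the control does not bind, there is no surplus.

0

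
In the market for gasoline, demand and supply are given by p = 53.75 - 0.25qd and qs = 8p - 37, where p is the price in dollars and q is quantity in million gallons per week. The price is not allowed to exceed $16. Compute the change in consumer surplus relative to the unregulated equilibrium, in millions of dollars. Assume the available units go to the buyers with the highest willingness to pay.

255

Rearranging demand gives qd = 215 - 4p. Without the control the market clears where 215 - 4p = 8p - 37, i.e. p* = 21 and q* = 131.
Because the ceiling (16) lies below the market-clearing price, it is binding.
At p = 16: qd = 215 - 4·16 = 151 and qs = 8·16 - 37 = 91.
Consumer surplus without the control is ½ · (53.75 - 21) · 131 = 2145.125.
With the ceiling, 91 units are sold at 16 (assume they go to the highest-value buyers). The demand price at q = 91 is 31, so CS = ½ · [(53.75 - 16) + (31 - 16)] · 91 = 2400.125.
Change in consumer surplus = 2400.125 - 2145.125 = 255.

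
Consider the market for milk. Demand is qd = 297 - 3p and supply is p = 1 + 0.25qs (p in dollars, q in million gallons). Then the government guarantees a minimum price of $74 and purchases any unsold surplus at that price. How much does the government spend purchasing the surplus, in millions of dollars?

Rearranging supply gives qs = 4p - 4. Setting quantity demanded equal to quantity supplied, 297 - 3p = 4p - 4, gives p* = 43 and q* = 168.
Because the floor (74) lies above the market-clearing price, it is binding.
At p = 74: qd = 297 - 3·74 = 75 and qs = 4·74 - 4 = 292.
Surplus = qs - qd = 217.
Government expenditure = surplus × support price = 217 × 74 = 16058.

16058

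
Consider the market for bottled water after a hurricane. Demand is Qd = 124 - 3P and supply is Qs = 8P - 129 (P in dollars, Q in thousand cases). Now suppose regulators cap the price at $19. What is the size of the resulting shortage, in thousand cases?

Without the control the market clears where 124 - 3P = 8P - 129, i.e. P* = 23 and Q* = 55.
Because the ceiling (19) lies below the market-clearing price, it is binding.
At P = 19: Qd = 124 - 3·19 = 67 and Qs = 8·19 - 129 = 23.
Shortage = Qd - Qs = 67 - 23 = 44.

44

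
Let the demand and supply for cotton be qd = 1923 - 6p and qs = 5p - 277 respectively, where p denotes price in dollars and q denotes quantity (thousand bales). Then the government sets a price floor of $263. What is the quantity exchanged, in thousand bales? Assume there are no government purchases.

345

Equilibrium: 1923 - 6p = 5p - 277, so 2200 = 11p and p* = 200, q* = 723.
Since 263 > 200, the floor is binding.
At p = 263: qd = 1923 - 6·263 = 345 and qs = 5·263 - 277 = 1038.
The quantity actually transacted is the short side, demand: 345.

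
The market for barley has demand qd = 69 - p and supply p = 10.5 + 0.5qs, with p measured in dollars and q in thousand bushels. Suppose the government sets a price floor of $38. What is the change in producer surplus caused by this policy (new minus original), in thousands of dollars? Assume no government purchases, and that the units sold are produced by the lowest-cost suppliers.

232

Rearranging supply gives qs = 2p - 21. In a free market, 69 - p = 2p - 21 gives the equilibrium p* = 30, q* = 39.
Since 38 > 30, the floor is binding.
At p = 38: qd = 69 - 38 = 31 and qs = 2·38 - 21 = 55.
Producer surplus without the control is ½ · (30 - 10.5) · 39 = 380.25.
With the floor, 31 units are sold at 38. The supply price at q = 31 is 26, so PS = ½ · [(38 - 10.5) + (38 - 26)] · 31 = 612.25.
Change in producer surplus = 612.25 - 380.25 = 232.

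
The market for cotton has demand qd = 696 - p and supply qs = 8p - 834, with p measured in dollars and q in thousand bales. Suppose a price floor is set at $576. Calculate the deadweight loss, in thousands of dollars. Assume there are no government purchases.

92720.25

Equilibrium: 696 - p = 8p - 834, so 1530 = 9p and p* = 170, q* = 526.
Since 576 > 170, the floor is binding.
At p = 576: qd = 696 - 576 = 120 and qs = 8·576 - 834 = 3774.
Quantity traded falls to 120. At q = 120 the demand price is 696 - 120 = 576 and the supply price is (834 + 120)/8 = 119.25.
Deadweight loss = ½ · (576 - 119.25) · (526 - 120) = ½ · 456.75 · 406 = 92720.25.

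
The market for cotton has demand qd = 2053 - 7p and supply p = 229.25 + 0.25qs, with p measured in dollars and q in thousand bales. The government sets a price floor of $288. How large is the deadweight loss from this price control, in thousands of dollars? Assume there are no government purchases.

3118.5

Rearranging supply gives qs = 4p - 917. Without the control the market clears where 2053 - 7p = 4p - 917, i.e. p* = 270 and q* = 163.
The floor of 288 is above the equilibrium price 270, so it binds.
At p = 288: qd = 2053 - 7·288 = 37 and qs = 4·288 - 917 = 235.
Quantity traded falls to 37. At q = 37 the demand price is (2053 - 37)/7 = 288 and the supply price is (917 + 37)/4 = 238.5.
Deadweight loss = ½ · (288 - 238.5) · (163 - 37) = ½ · 49.5 · 126 = 3118.5.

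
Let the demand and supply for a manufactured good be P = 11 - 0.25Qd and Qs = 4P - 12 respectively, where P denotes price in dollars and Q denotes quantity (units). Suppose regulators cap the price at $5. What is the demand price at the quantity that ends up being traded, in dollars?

Rearranging demand gives Qd = 44 - 4P. Without the control the market clears where 44 - 4P = 4P - 12, i.e. P* = 7 and Q* = 16.
The ceiling of 5 is below the equilibrium price 7, so it binds.
At P = 5: Qd = 44 - 4·5 = 24 and Qs = 4·5 - 12 = 8.
Only 8 units reach the market. On the demand curve, the marginal buyer's willingness to pay at Q = 8 is (44 - 8)/4 = 9.

9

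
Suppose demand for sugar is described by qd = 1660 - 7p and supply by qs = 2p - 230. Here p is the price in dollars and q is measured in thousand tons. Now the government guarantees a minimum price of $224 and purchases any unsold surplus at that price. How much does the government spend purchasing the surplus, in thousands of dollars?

Setting quantity demanded equal to quantity supplied, 1660 - 7p = 2p - 230, gives p* = 210 and q* = 190.
The floor of 224 is above the equilibrium price 210, so it binds.
At p = 224: qd = 1660 - 7·224 = 92 and qs = 2·224 - 230 = 218.
Surplus = qs - qd = 126.
Government expenditure = surplus × support price = 126 × 224 = 28224.

28224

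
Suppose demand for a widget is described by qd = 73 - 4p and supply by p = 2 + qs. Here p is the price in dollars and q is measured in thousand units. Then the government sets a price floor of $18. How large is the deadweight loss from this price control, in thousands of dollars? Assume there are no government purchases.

90

Rearranging supply gives qs = p - 2. Setting quantity demanded equal to quantity supplied, 73 - 4p = p - 2, gives p* = 15 and q* = 13.
Because the floor (18) lies above the market-clearing price, it is binding.
At p = 18: qd = 73 - 4·18 = 1 and qs = 18 - 2 = 16.
Quantity traded falls to 1. At q = 1 the demand price is (73 - 1)/4 = 18 and the supply price is 2 + 1 = 3.
Deadweight loss = ½ · (18 - 3) · (13 - 1) = ½ · 15 · 12 = 90.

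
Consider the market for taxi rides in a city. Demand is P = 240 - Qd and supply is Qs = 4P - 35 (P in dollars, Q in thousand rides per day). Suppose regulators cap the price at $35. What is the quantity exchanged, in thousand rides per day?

Rearranging demand gives Qd = 240 - P. Setting quantity demanded equal to quantity supplied, 240 - P = 4P - 35, gives P* = 55 and Q* = 185.
Since 35 < 55, the ceiling is binding.
At P = 35: Qd = 240 - 35 = 205 and Qs = 4·35 - 35 = 105.
The quantity actually transacted is the short side, supply: 105.

105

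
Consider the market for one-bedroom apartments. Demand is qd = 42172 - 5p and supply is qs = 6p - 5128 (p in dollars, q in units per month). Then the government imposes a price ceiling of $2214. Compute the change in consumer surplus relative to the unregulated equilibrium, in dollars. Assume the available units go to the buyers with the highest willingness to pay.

1348390.4

Equilibrium: 42172 - 5p = 6p - 5128, so 47300 = 11p and p* = 4300, q* = 20672.
Because the ceiling (2214) lies below the market-clearing price, it is binding.
At p = 2214: qd = 42172 - 5·2214 = 31102 and qs = 6·2214 - 5128 = 8156.
Consumer surplus without the control is ½ · (8434.4 - 4300) · 20672 = 42733158.4.
With the ceiling, 8156 units are sold at 2214 (assume they go to the highest-value buyers). The demand price at q = 8156 is 6803.2, so CS = ½ · [(8434.4 - 2214) + (6803.2 - 2214)] · 8156 = 44081548.8.
Change in consumer surplus = 44081548.8 - 42733158.4 = 1348390.4.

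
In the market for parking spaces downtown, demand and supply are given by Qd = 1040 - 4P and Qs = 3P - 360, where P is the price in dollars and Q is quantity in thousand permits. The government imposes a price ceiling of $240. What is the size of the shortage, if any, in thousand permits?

Equilibrium: 1040 - 4P = 3P - 360, so 1400 = 7P and P* = 200, Q* = 240.
Since 240 is above P* = 200, the ceiling does not bind and the free-market outcome prevails.
Since the control does not bind, there is no shortage.

0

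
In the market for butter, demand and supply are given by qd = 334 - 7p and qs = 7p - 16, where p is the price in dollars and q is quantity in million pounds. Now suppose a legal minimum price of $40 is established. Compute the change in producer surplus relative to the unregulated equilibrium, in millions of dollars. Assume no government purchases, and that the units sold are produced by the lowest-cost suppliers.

22.5

Equilibrium: 334 - 7p = 7p - 16, so 350 = 14p and p* = 25, q* = 159.
Since 40 > 25, the floor is binding.
At p = 40: qd = 334 - 7·40 = 54 and qs = 7·40 - 16 = 264.
Producer surplus without the control is ½ · (25 - 16/7) · 159 = 25281/14.
With the floor, 54 units are sold at 40. The supply price at q = 54 is 10, so PS = ½ · [(40 - 16/7) + (40 - 10)] · 54 = 12798/7.
Change in producer surplus = 12798/7 - 25281/14 = 22.5.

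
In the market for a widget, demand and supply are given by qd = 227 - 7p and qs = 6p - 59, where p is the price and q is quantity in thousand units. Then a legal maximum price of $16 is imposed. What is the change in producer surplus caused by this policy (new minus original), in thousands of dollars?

-330

In a free market, 227 - 7p = 6p - 59 gives the equilibrium p* = 22, q* = 73.
The ceiling of 16 is below the equilibrium price 22, so it binds.
At p = 16: qd = 227 - 7·16 = 115 and qs = 6·16 - 59 = 37.
Producer surplus without the control is ½ · (22 - 59/6) · 73 = 5329/12.
With the ceiling, producers sell 37 units at 16, so PS = ½ · (16 - 59/6) · 37 = 1369/12.
Change in producer surplus = 1369/12 - 5329/12 = -330.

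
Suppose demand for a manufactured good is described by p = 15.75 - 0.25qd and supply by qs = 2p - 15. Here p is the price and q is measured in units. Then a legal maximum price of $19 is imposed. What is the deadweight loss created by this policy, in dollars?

0

Rearranging demand gives qd = 63 - 4p. Setting quantity demanded equal to quantity supplied, 63 - 4p = 2p - 15, gives p* = 13 and q* = 11.
The ceiling of 19 is above the equilibrium price 13, so it is not binding; the market clears at p* = 13, q* = 11.
Since the control does not bind, no trades are prevented and deadweight loss is zero.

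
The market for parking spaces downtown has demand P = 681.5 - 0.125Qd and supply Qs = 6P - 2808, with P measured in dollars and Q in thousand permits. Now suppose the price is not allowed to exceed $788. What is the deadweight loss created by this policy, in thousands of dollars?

Rearranging demand gives Qd = 5452 - 8P. Without the control the market clears where 5452 - 8P = 6P - 2808, i.e. P* = 590 and Q* = 732.
Since 788 is above P* = 590, the ceiling does not bind and the free-market outcome prevails.
Since the control does not bind, no trades are prevented and deadweight loss is zero.

0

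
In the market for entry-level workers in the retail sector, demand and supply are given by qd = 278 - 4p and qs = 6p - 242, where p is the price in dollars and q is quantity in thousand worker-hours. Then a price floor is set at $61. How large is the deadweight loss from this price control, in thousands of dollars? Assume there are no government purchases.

270

In a free market, 278 - 4p = 6p - 242 gives the equilibrium p* = 52, q* = 70.
The floor of 61 is above the equilibrium price 52, so it binds.
At p = 61: qd = 278 - 4·61 = 34 and qs = 6·61 - 242 = 124.
Quantity traded falls to 34. At q = 34 the demand price is (278 - 34)/4 = 61 and the supply price is (242 + 34)/6 = 46.
Deadweight loss = ½ · (61 - 46) · (70 - 34) = ½ · 15 · 36 = 270.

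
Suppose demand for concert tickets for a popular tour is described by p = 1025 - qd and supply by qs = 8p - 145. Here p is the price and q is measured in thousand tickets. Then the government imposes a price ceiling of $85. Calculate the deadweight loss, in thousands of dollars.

72900

Rearranging demand gives qd = 1025 - p. In a free market, 1025 - p = 8p - 145 gives the equilibrium p* = 130, q* = 895.
Since 85 < 130, the ceiling is binding.
At p = 85: qd = 1025 - 85 = 940 and qs = 8·85 - 145 = 535.
Quantity traded falls to 535. At q = 535 the demand price is 1025 - 535 = 490 and the supply price is (145 + 535)/8 = 85.
Deadweight loss = ½ · (490 - 85) · (895 - 535) = ½ · 405 · 360 = 72900.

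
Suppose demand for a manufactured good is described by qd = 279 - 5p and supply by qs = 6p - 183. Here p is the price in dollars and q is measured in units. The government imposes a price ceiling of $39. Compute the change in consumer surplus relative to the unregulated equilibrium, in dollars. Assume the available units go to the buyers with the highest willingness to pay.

120.6

In a free market, 279 - 5p = 6p - 183 gives the equilibrium p* = 42, q* = 69.
Because the ceiling (39) lies below the market-clearing price, it is binding.
At p = 39: qd = 279 - 5·39 = 84 and qs = 6·39 - 183 = 51.
Consumer surplus without the control is ½ · (55.8 - 42) · 69 = 476.1.
With the ceiling, 51 units are sold at 39 (assume they go to the highest-value buyers). The demand price at q = 51 is 45.6, so CS = ½ · [(55.8 - 39) + (45.6 - 39)] · 51 = 596.7.
Change in consumer surplus = 596.7 - 476.1 = 120.6.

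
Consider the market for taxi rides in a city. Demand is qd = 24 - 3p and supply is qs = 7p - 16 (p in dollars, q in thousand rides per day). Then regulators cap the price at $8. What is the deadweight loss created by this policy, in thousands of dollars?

In a free market, 24 - 3p = 7p - 16 gives the equilibrium p* = 4, q* = 12.
The ceiling of 8 is above the equilibrium price 4, so it is not binding; the market clears at p* = 4, q* = 12.
Since the control does not bind, no trades are prevented and deadweight loss is zero.

0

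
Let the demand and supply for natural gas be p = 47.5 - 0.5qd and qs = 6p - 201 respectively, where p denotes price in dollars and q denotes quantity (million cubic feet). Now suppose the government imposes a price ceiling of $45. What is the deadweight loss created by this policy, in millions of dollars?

0

Rearranging demand gives qd = 95 - 2p. Equilibrium: 95 - 2p = 6p - 201, so 296 = 8p and p* = 37, q* = 21.
The ceiling of 45 is above the equilibrium price 37, so it is not binding; the market clears at p* = 37, q* = 21.
Since the control does not bind, no trades are prevented and deadweight loss is zero.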